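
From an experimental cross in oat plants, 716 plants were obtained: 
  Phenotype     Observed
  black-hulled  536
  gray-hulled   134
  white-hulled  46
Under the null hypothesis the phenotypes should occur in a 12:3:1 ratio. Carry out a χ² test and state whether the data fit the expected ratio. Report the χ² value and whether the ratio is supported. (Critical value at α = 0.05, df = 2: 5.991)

0.037; consistent

Expected counts for N = 716 under a 12:3:1 ratio (total parts = 16):
  black-hulled: 716 × 12/16 = 537
  gray-hulled: 716 × 3/16 = 134.25
  white-hulled: 716 × 1/16 = 44.75
χ² = Σ (O − E)² / E
  black-hulled: (536 − 537)² / 537 = 0.0019
  gray-hulled: (134 − 134.25)² / 134.25 = 0.0005
  white-hulled: (46 − 44.75)² / 44.75 = 0.0349
χ² = 0.0019 + 0.0005 + 0.0349 = 0.0373 ≈ 0.037
Degrees of freedom = 3 − 1 = 2; critical value at α = 0.05 is 5.991.
Since 0.037 < 5.991, we fail to reject the null hypothesis — the data are consistent with the 12:3:1 ratio.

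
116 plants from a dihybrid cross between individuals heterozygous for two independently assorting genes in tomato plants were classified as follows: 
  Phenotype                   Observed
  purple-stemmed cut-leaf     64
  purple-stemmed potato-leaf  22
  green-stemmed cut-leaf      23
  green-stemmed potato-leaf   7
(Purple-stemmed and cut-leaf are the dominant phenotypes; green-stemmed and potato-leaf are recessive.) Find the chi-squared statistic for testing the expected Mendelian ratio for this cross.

A dihybrid F₂ with independent assortment and complete dominance at both loci gives a 9:3:3:1 phenotypic ratio.
The 9:3:3:1 ratio has 16 parts, so with N = 116 the expected counts are:
  purple-stemmed cut-leaf: 116 × 9/16 = 65.25
  purple-stemmed potato-leaf: 116 × 3/16 = 21.75
  green-stemmed cut-leaf: 116 × 3/16 = 21.75
  green-stemmed potato-leaf: 116 × 1/16 = 7.25
χ² = Σ (O − E)² / E
  purple-stemmed cut-leaf: (64 − 65.25)² / 65.25 = 0.0239
  purple-stemmed potato-leaf: (22 − 21.75)² / 21.75 = 0.0029
  green-stemmed cut-leaf: (23 − 21.75)² / 21.75 = 0.0718
  green-stemmed potato-leaf: (7 − 7.25)² / 7.25 = 0.0086
χ² = 0.0239 + 0.0029 + 0.0718 + 0.0086 = 0.1072 ≈ 0.107

0.107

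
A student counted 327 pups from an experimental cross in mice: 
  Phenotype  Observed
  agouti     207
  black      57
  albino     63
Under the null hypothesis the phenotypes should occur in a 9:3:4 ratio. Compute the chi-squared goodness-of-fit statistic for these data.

Total ratio parts = 16. Expected numbers out of 327:
  agouti: 327 × 9/16 = 183.9375
  black: 327 × 3/16 = 61.3125
  albino: 327 × 4/16 = 81.75
χ² = Σ (O − E)² / E
  agouti: (207 − 183.9375)² / 183.9375 = 2.8916
  black: (57 − 61.3125)² / 61.3125 = 0.3033
  albino: (63 − 81.75)² / 81.75 = 4.3005
χ² = 2.8916 + 0.3033 + 4.3005 = 7.4954 ≈ 7.495

7.495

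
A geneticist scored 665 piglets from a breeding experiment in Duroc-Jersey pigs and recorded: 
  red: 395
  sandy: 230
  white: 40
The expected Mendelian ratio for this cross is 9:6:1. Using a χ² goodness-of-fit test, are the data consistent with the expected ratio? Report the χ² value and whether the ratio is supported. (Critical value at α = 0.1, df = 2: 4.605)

2.736; consistent

The 9:6:1 ratio has 16 parts, so with N = 665 the expected counts are:
  red: 665 × 9/16 = 374.0625
  sandy: 665 × 6/16 = 249.375
  white: 665 × 1/16 = 41.5625
χ² = Σ (O − E)² / E
  red: (395 − 374.0625)² / 374.0625 = 1.1719
  sandy: (230 − 249.375)² / 249.375 = 1.5053
  white: (40 − 41.5625)² / 41.5625 = 0.0587
χ² = 1.1719 + 1.5053 + 0.0587 = 2.7359 ≈ 2.736
Degrees of freedom = 3 − 1 = 2; critical value at α = 0.1 is 4.605.
Since 2.736 < 4.605, we fail to reject the null hypothesis — the data are consistent with the 9:6:1 ratio.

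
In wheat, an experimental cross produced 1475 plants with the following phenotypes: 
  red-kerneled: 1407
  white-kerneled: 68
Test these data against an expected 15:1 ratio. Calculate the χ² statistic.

The 15:1 ratio has 16 parts, so with N = 1475 the expected counts are:
  red-kerneled: 1475 × 15/16 = 1382.8125
  white-kerneled: 1475 × 1/16 = 92.1875
χ² = Σ (O − E)² / E
  red-kerneled: (1407 − 1382.8125)² / 1382.8125 = 0.4231
  white-kerneled: (68 − 92.1875)² / 92.1875 = 6.3461
χ² = 0.4231 + 6.3461 = 6.7692 ≈ 6.769

6.769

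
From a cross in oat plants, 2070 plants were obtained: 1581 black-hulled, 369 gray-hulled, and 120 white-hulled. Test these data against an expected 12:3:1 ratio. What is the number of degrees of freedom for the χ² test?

A goodness-of-fit test with 3 phenotype classes has df = 3 − 1 = 2.

2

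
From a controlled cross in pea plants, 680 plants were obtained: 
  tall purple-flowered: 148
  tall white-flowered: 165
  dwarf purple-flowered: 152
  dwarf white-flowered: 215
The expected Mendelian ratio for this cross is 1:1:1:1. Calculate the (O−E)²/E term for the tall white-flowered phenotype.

The 1:1:1:1 ratio has 4 parts, so with N = 680 the expected counts are:
  tall purple-flowered: 680 × 1/4 = 170
  tall white-flowered: 680 × 1/4 = 170
  dwarf purple-flowered: 680 × 1/4 = 170
  dwarf white-flowered: 680 × 1/4 = 170
Contribution of tall white-flowered: (165 − 170)² / 170 = 0.1471

0.147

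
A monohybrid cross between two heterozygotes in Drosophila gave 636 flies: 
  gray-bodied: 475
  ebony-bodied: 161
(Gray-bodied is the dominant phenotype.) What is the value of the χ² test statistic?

For a monohybrid cross between heterozygotes with complete dominance, the expected phenotypic ratio is 3:1.
Under the 3:1 hypothesis (Σ ratio = 4, N = 636):
  gray-bodied: 636 × 3/4 = 477
  ebony-bodied: 636 × 1/4 = 159
χ² = Σ (O − E)² / E
  gray-bodied: (475 − 477)² / 477 = 0.0084
  ebony-bodied: (161 − 159)² / 159 = 0.0252
χ² = 0.0084 + 0.0252 = 0.0336 ≈ 0.034

0.034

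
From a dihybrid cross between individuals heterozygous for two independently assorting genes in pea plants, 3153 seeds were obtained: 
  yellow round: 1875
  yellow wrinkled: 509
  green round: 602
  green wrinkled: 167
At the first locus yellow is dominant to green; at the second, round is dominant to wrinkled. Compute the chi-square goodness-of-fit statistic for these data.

A dihybrid F₂ with independent assortment and complete dominance at both loci gives a 9:3:3:1 phenotypic ratio.
Under the 9:3:3:1 hypothesis (Σ ratio = 16, N = 3153):
  yellow round: 3153 × 9/16 = 1773.5625
  yellow wrinkled: 3153 × 3/16 = 591.1875
  green round: 3153 × 3/16 = 591.1875
  green wrinkled: 3153 × 1/16 = 197.0625
χ² = Σ (O − E)² / E
  yellow round: (1875 − 1773.5625)² / 1773.5625 = 5.8016
  yellow wrinkled: (509 − 591.1875)² / 591.1875 = 11.4258
  green round: (602 − 591.1875)² / 591.1875 = 0.1978
  green wrinkled: (167 − 197.0625)² / 197.0625 = 4.5861
χ² = 5.8016 + 11.4258 + 0.1978 + 4.5861 = 22.0113 ≈ 22.011

22.011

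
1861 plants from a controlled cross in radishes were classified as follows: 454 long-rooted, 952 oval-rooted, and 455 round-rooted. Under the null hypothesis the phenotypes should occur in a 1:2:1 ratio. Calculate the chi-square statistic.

0.995

Under the 1:2:1 hypothesis (Σ ratio = 4, N = 1861):
  long-rooted: 1861 × 1/4 = 465.25
  oval-rooted: 1861 × 2/4 = 930.5
  round-rooted: 1861 × 1/4 = 465.25
χ² = Σ (O − E)² / E
  long-rooted: (454 − 465.25)² / 465.25 = 0.2720
  oval-rooted: (952 − 930.5)² / 930.5 = 0.4968
  round-rooted: (455 − 465.25)² / 465.25 = 0.2258
χ² = 0.2720 + 0.4968 + 0.2258 = 0.9946 ≈ 0.995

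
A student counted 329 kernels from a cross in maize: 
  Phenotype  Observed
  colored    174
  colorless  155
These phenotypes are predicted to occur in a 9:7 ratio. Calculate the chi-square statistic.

The 9:7 ratio has 16 parts, so with N = 329 the expected counts are:
  colored: 329 × 9/16 = 185.0625
  colorless: 329 × 7/16 = 143.9375
χ² = Σ (O − E)² / E
  colored: (174 − 185.0625)² / 185.0625 = 0.6613
  colorless: (155 − 143.9375)² / 143.9375 = 0.8502
χ² = 0.6613 + 0.8502 = 1.5115 ≈ 1.512

1.512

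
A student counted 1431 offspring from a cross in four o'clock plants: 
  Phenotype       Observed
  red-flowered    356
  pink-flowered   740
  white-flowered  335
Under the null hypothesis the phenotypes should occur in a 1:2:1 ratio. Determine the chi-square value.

2.294

The 1:2:1 ratio has 4 parts, so with N = 1431 the expected counts are:
  red-flowered: 1431 × 1/4 = 357.75
  pink-flowered: 1431 × 2/4 = 715.5
  white-flowered: 1431 × 1/4 = 357.75
χ² = Σ (O − E)² / E
  red-flowered: (356 − 357.75)² / 357.75 = 0.0086
  pink-flowered: (740 − 715.5)² / 715.5 = 0.8389
  white-flowered: (335 − 357.75)² / 357.75 = 1.4467
χ² = 0.0086 + 0.8389 + 1.4467 = 2.2942 ≈ 2.294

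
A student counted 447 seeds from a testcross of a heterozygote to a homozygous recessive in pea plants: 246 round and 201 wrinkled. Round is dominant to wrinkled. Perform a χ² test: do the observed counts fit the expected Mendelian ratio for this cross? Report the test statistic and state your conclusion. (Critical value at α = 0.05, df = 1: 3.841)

A testcross of a heterozygote (Aa × aa) gives a 1:1 phenotypic ratio.
Expected counts for N = 447 under a 1:1 ratio (total parts = 2):
  round: 447 × 1/2 = 223.5
  wrinkled: 447 × 1/2 = 223.5
χ² = Σ (O − E)² / E
  round: (246 − 223.5)² / 223.5 = 2.2651
  wrinkled: (201 − 223.5)² / 223.5 = 2.2651
χ² = 2.2651 + 2.2651 = 4.5302 ≈ 4.530
Degrees of freedom = 2 − 1 = 1; critical value at α = 0.05 is 3.841.
Since 4.530 > 3.841, we reject the null hypothesis — the data do not fit the 1:1 ratio.

4.530; not consistent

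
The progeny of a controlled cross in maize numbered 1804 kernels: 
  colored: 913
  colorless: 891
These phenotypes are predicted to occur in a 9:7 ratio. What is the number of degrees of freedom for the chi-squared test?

1

A goodness-of-fit test with 2 phenotype classes has df = 2 − 1 = 1.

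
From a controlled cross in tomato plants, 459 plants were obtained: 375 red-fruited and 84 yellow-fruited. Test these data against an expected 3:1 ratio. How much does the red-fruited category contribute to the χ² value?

2.747

Expected counts for N = 459 under a 3:1 ratio (total parts = 4):
  red-fruited: 459 × 3/4 = 344.25
  yellow-fruited: 459 × 1/4 = 114.75
Contribution of red-fruited: (375 − 344.25)² / 344.25 = 2.7467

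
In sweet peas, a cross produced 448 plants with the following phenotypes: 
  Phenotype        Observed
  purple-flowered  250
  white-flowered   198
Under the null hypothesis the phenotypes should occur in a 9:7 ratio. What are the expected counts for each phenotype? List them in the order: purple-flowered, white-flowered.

The 9:7 ratio has 16 parts, so with N = 448 the expected counts are:
  purple-flowered: 448 × 9/16 = 252
  white-flowered: 448 × 7/16 = 196

252, 196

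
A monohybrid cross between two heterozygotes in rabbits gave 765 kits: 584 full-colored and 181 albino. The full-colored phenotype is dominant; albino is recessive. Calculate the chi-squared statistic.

For a monohybrid cross between heterozygotes with complete dominance, the expected phenotypic ratio is 3:1.
Expected counts for N = 765 under a 3:1 ratio (total parts = 4):
  full-colored: 765 × 3/4 = 573.75
  albino: 765 × 1/4 = 191.25
χ² = Σ (O − E)² / E
  full-colored: (584 − 573.75)² / 573.75 = 0.1831
  albino: (181 − 191.25)² / 191.25 = 0.5493
χ² = 0.1831 + 0.5493 = 0.7324 ≈ 0.732

0.732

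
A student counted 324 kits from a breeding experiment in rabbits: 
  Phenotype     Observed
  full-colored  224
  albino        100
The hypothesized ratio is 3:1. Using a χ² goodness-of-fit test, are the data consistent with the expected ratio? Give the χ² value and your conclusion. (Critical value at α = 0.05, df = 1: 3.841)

Total ratio parts = 4. Expected numbers out of 324:
  full-colored: 324 × 3/4 = 243
  albino: 324 × 1/4 = 81
χ² = Σ (O − E)² / E
  full-colored: (224 − 243)² / 243 = 1.4856
  albino: (100 − 81)² / 81 = 4.4568
χ² = 1.4856 + 4.4568 = 5.9424 ≈ 5.942
Degrees of freedom = 2 − 1 = 1; critical value at α = 0.05 is 3.841.
Since 5.942 > 3.841, we reject the null hypothesis — the data do not fit the 3:1 ratio.

5.942; not consistent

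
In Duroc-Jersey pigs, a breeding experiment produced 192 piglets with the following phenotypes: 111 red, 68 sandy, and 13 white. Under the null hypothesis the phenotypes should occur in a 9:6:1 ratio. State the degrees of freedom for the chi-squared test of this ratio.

A goodness-of-fit test with 3 phenotype classes has df = 3 − 1 = 2.

2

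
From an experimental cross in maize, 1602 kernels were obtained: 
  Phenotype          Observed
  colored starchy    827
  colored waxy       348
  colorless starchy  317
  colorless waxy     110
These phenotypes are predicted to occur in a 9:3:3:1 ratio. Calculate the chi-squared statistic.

15.543

Expected counts for N = 1602 under a 9:3:3:1 ratio (total parts = 16):
  colored starchy: 1602 × 9/16 = 901.125
  colored waxy: 1602 × 3/16 = 300.375
  colorless starchy: 1602 × 3/16 = 300.375
  colorless waxy: 1602 × 1/16 = 100.125
χ² = Σ (O − E)² / E
  colored starchy: (827 − 901.125)² / 901.125 = 6.0974
  colored waxy: (348 − 300.375)² / 300.375 = 7.5510
  colorless starchy: (317 − 300.375)² / 300.375 = 0.9202
  colorless waxy: (110 − 100.125)² / 100.125 = 0.9739
χ² = 6.0974 + 7.5510 + 0.9202 + 0.9739 = 15.5425 ≈ 15.543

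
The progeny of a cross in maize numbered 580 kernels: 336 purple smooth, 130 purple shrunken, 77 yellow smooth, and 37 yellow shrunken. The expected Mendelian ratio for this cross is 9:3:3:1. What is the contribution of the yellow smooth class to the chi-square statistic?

Under the 9:3:3:1 hypothesis (Σ ratio = 16, N = 580):
  purple smooth: 580 × 9/16 = 326.25
  purple shrunken: 580 × 3/16 = 108.75
  yellow smooth: 580 × 3/16 = 108.75
  yellow shrunken: 580 × 1/16 = 36.25
Contribution of yellow smooth: (77 − 108.75)² / 108.75 = 9.2695

9.270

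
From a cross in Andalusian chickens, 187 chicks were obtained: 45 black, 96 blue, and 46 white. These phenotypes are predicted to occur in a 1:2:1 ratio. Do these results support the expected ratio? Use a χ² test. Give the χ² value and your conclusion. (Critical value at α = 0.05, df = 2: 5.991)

0.144; consistent

Total ratio parts = 4. Expected numbers out of 187:
  black: 187 × 1/4 = 46.75
  blue: 187 × 2/4 = 93.5
  white: 187 × 1/4 = 46.75
χ² = Σ (O − E)² / E
  black: (45 − 46.75)² / 46.75 = 0.0655
  blue: (96 − 93.5)² / 93.5 = 0.0668
  white: (46 − 46.75)² / 46.75 = 0.0120
χ² = 0.0655 + 0.0668 + 0.0120 = 0.1443 ≈ 0.144
Degrees of freedom = 3 − 1 = 2; critical value at α = 0.05 is 5.991.
Since 0.144 < 5.991, we fail to reject the null hypothesis — the data are consistent with the 1:2:1 ratio.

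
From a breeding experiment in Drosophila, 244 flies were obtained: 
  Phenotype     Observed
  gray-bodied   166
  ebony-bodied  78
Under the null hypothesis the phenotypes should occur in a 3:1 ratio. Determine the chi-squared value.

Total ratio parts = 4. Expected numbers out of 244:
  gray-bodied: 244 × 3/4 = 183
  ebony-bodied: 244 × 1/4 = 61
χ² = Σ (O − E)² / E
  gray-bodied: (166 − 183)² / 183 = 1.5792
  ebony-bodied: (78 − 61)² / 61 = 4.7377
χ² = 1.5792 + 4.7377 = 6.3169 ≈ 6.317

6.317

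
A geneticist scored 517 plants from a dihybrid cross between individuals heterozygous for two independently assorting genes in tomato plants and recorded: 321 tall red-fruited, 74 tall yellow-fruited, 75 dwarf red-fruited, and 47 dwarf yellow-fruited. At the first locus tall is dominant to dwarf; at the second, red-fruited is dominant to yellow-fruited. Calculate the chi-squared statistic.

20.202

A dihybrid F₂ with independent assortment and complete dominance at both loci gives a 9:3:3:1 phenotypic ratio.
Expected counts for N = 517 under a 9:3:3:1 ratio (total parts = 16):
  tall red-fruited: 517 × 9/16 = 290.8125
  tall yellow-fruited: 517 × 3/16 = 96.9375
  dwarf red-fruited: 517 × 3/16 = 96.9375
  dwarf yellow-fruited: 517 × 1/16 = 32.3125
χ² = Σ (O − E)² / E
  tall red-fruited: (321 − 290.8125)² / 290.8125 = 3.1336
  tall yellow-fruited: (74 − 96.9375)² / 96.9375 = 5.4275
  dwarf red-fruited: (75 − 96.9375)² / 96.9375 = 4.9646
  dwarf yellow-fruited: (47 − 32.3125)² / 32.3125 = 6.6761
χ² = 3.1336 + 5.4275 + 4.9646 + 6.6761 = 20.2018 ≈ 20.202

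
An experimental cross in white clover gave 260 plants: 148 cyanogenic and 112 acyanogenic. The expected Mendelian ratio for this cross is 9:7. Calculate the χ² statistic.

0.048

The 9:7 ratio has 16 parts, so with N = 260 the expected counts are:
  cyanogenic: 260 × 9/16 = 146.25
  acyanogenic: 260 × 7/16 = 113.75
χ² = Σ (O − E)² / E
  cyanogenic: (148 − 146.25)² / 146.25 = 0.0209
  acyanogenic: (112 − 113.75)² / 113.75 = 0.0269
χ² = 0.0209 + 0.0269 = 0.0478 ≈ 0.048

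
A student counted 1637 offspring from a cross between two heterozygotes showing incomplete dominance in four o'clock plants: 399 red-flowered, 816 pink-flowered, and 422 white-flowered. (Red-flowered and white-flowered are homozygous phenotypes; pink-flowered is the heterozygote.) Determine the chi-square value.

0.662

With incomplete dominance, a heterozygote × heterozygote cross gives a 1:2:1 phenotypic ratio.
Expected counts for N = 1637 under a 1:2:1 ratio (total parts = 4):
  red-flowered: 1637 × 1/4 = 409.25
  pink-flowered: 1637 × 2/4 = 818.5
  white-flowered: 1637 × 1/4 = 409.25
χ² = Σ (O − E)² / E
  red-flowered: (399 − 409.25)² / 409.25 = 0.2567
  pink-flowered: (816 − 818.5)² / 818.5 = 0.0076
  white-flowered: (422 − 409.25)² / 409.25 = 0.3972
χ² = 0.2567 + 0.0076 + 0.3972 = 0.6615 ≈ 0.662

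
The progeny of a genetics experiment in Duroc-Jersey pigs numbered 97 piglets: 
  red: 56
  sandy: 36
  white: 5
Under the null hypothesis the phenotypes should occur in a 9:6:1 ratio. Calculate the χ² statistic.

0.228

Expected counts for N = 97 under a 9:6:1 ratio (total parts = 16):
  red: 97 × 9/16 = 54.5625
  sandy: 97 × 6/16 = 36.375
  white: 97 × 1/16 = 6.0625
χ² = Σ (O − E)² / E
  red: (56 − 54.5625)² / 54.5625 = 0.0379
  sandy: (36 − 36.375)² / 36.375 = 0.0039
  white: (5 − 6.0625)² / 6.0625 = 0.1862
χ² = 0.0379 + 0.0039 + 0.1862 = 0.228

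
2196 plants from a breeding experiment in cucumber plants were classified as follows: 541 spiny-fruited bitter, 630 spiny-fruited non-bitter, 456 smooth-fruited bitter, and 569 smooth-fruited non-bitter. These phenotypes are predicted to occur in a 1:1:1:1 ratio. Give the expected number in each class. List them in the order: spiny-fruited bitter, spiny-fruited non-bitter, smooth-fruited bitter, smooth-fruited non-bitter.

Under the 1:1:1:1 hypothesis (Σ ratio = 4, N = 2196):
  spiny-fruited bitter: 2196 × 1/4 = 549
  spiny-fruited non-bitter: 2196 × 1/4 = 549
  smooth-fruited bitter: 2196 × 1/4 = 549
  smooth-fruited non-bitter: 2196 × 1/4 = 549

549, 549, 549, 549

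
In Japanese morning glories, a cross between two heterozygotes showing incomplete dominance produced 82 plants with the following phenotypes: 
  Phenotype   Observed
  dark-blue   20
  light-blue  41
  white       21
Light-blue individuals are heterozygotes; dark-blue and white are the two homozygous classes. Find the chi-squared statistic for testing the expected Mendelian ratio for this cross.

0.024

With incomplete dominance, a heterozygote × heterozygote cross gives a 1:2:1 phenotypic ratio.
Expected counts for N = 82 under a 1:2:1 ratio (total parts = 4):
  dark-blue: 82 × 1/4 = 20.5
  light-blue: 82 × 2/4 = 41
  white: 82 × 1/4 = 20.5
χ² = Σ (O − E)² / E
  dark-blue: (20 − 20.5)² / 20.5 = 0.0122
  light-blue: (41 − 41)² / 41 = 0.0000
  white: (21 − 20.5)² / 20.5 = 0.0122
χ² = 0.0122 + 0.0000 + 0.0122 = 0.0244 ≈ 0.024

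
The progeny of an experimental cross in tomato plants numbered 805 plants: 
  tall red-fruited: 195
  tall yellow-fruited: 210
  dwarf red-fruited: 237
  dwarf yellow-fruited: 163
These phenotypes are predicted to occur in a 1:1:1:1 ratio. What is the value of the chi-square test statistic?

14.195

Expected counts for N = 805 under a 1:1:1:1 ratio (total parts = 4):
  tall red-fruited: 805 × 1/4 = 201.25
  tall yellow-fruited: 805 × 1/4 = 201.25
  dwarf red-fruited: 805 × 1/4 = 201.25
  dwarf yellow-fruited: 805 × 1/4 = 201.25
χ² = Σ (O − E)² / E
  tall red-fruited: (195 − 201.25)² / 201.25 = 0.1941
  tall yellow-fruited: (210 − 201.25)² / 201.25 = 0.3804
  dwarf red-fruited: (237 − 201.25)² / 201.25 = 6.3506
  dwarf yellow-fruited: (163 − 201.25)² / 201.25 = 7.2699
χ² = 0.1941 + 0.3804 + 6.3506 + 7.2699 = 14.195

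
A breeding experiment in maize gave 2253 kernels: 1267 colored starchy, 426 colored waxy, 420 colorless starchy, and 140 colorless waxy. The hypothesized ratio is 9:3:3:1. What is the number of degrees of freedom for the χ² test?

3

A goodness-of-fit test with 4 phenotype classes has df = 4 − 1 = 3.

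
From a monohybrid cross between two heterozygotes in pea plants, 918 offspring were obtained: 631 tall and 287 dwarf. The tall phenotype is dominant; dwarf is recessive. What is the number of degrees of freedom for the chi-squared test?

For a monohybrid cross between heterozygotes with complete dominance, the expected phenotypic ratio is 3:1.
A goodness-of-fit test with 2 phenotype classes has df = 2 − 1 = 1.

1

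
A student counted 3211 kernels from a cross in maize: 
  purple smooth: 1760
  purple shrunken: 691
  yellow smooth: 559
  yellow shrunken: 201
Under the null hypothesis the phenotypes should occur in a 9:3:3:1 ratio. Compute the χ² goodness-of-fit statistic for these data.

17.400

Total ratio parts = 16. Expected numbers out of 3211:
  purple smooth: 3211 × 9/16 = 1806.1875
  purple shrunken: 3211 × 3/16 = 602.0625
  yellow smooth: 3211 × 3/16 = 602.0625
  yellow shrunken: 3211 × 1/16 = 200.6875
χ² = Σ (O − E)² / E
  purple smooth: (1760 − 1806.1875)² / 1806.1875 = 1.1811
  purple shrunken: (691 − 602.0625)² / 602.0625 = 13.1380
  yellow smooth: (559 − 602.0625)² / 602.0625 = 3.0800
  yellow shrunken: (201 − 200.6875)² / 200.6875 = 0.0005
χ² = 1.1811 + 13.1380 + 3.0800 + 0.0005 = 17.3996 ≈ 17.400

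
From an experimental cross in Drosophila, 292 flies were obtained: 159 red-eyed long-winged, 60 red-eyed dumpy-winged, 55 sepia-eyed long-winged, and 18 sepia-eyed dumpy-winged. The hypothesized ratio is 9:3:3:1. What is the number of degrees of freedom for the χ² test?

3

A goodness-of-fit test with 4 phenotype classes has df = 4 − 1 = 3.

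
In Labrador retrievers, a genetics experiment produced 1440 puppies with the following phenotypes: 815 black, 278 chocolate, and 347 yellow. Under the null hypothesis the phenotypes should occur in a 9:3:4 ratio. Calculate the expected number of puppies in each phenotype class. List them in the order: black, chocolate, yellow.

810, 270, 360

The 9:3:4 ratio has 16 parts, so with N = 1440 the expected counts are:
  black: 1440 × 9/16 = 810
  chocolate: 1440 × 3/16 = 270
  yellow: 1440 × 4/16 = 360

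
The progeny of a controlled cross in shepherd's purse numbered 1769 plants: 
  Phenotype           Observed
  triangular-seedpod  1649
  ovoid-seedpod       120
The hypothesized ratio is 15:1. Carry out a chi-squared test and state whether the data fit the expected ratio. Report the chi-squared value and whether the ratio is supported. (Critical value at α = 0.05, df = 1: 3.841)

Expected counts for N = 1769 under a 15:1 ratio (total parts = 16):
  triangular-seedpod: 1769 × 15/16 = 1658.4375
  ovoid-seedpod: 1769 × 1/16 = 110.5625
χ² = Σ (O − E)² / E
  triangular-seedpod: (1649 − 1658.4375)² / 1658.4375 = 0.0537
  ovoid-seedpod: (120 − 110.5625)² / 110.5625 = 0.8056
χ² = 0.0537 + 0.8056 = 0.8593 ≈ 0.859
Degrees of freedom = 2 − 1 = 1; critical value at α = 0.05 is 3.841.
Since 0.859 < 3.841, we fail to reject the null hypothesis — the data are consistent with the 15:1 ratio.

0.859; consistent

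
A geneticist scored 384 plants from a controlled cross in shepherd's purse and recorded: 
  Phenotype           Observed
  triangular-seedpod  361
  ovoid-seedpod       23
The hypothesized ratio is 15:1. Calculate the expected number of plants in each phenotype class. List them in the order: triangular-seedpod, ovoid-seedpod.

360, 24

The 15:1 ratio has 16 parts, so with N = 384 the expected counts are:
  triangular-seedpod: 384 × 15/16 = 360
  ovoid-seedpod: 384 × 1/16 = 24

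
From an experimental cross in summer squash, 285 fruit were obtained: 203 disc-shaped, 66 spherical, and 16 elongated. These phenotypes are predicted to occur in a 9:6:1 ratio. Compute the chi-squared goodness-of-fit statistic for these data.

27.184

The 9:6:1 ratio has 16 parts, so with N = 285 the expected counts are:
  disc-shaped: 285 × 9/16 = 160.3125
  spherical: 285 × 6/16 = 106.875
  elongated: 285 × 1/16 = 17.8125
χ² = Σ (O − E)² / E
  disc-shaped: (203 − 160.3125)² / 160.3125 = 11.3667
  spherical: (66 − 106.875)² / 106.875 = 15.6329
  elongated: (16 − 17.8125)² / 17.8125 = 0.1844
χ² = 11.3667 + 15.6329 + 0.1844 = 27.184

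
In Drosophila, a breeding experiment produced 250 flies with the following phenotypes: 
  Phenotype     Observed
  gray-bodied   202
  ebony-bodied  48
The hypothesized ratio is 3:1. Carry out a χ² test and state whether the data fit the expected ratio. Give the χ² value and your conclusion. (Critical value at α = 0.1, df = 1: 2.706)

Under the 3:1 hypothesis (Σ ratio = 4, N = 250):
  gray-bodied: 250 × 3/4 = 187.5
  ebony-bodied: 250 × 1/4 = 62.5
χ² = Σ (O − E)² / E
  gray-bodied: (202 − 187.5)² / 187.5 = 1.1213
  ebony-bodied: (48 − 62.5)² / 62.5 = 3.3640
χ² = 1.1213 + 3.3640 = 4.4853 ≈ 4.485
Degrees of freedom = 2 − 1 = 1; critical value at α = 0.1 is 2.706.
Since 4.485 > 2.706, we reject the null hypothesis — the data do not fit the 3:1 ratio.

4.485; not consistent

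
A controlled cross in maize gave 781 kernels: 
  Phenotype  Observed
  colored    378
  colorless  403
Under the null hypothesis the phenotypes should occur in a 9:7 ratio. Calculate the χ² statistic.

19.559

Under the 9:7 hypothesis (Σ ratio = 16, N = 781):
  colored: 781 × 9/16 = 439.3125
  colorless: 781 × 7/16 = 341.6875
χ² = Σ (O − E)² / E
  colored: (378 − 439.3125)² / 439.3125 = 8.5571
  colorless: (403 − 341.6875)² / 341.6875 = 11.0019
χ² = 8.5571 + 11.0019 = 19.559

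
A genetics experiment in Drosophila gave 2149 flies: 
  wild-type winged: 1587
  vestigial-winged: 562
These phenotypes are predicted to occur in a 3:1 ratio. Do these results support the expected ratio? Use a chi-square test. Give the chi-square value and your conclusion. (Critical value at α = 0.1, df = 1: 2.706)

Expected counts for N = 2149 under a 3:1 ratio (total parts = 4):
  wild-type winged: 2149 × 3/4 = 1611.75
  vestigial-winged: 2149 × 1/4 = 537.25
χ² = Σ (O − E)² / E
  wild-type winged: (1587 − 1611.75)² / 1611.75 = 0.3801
  vestigial-winged: (562 − 537.25)² / 537.25 = 1.1402
χ² = 0.3801 + 1.1402 = 1.5203 ≈ 1.520
Degrees of freedom = 2 − 1 = 1; critical value at α = 0.1 is 2.706.
Since 1.520 < 2.706, we fail to reject the null hypothesis — the data are consistent with the 3:1 ratio.

1.520; consistent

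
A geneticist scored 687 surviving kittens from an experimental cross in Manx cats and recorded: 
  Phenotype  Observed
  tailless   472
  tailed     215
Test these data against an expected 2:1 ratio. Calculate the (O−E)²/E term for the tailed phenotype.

0.856

Total ratio parts = 3. Expected numbers out of 687:
  tailless: 687 × 2/3 = 458
  tailed: 687 × 1/3 = 229
Contribution of tailed: (215 − 229)² / 229 = 0.8559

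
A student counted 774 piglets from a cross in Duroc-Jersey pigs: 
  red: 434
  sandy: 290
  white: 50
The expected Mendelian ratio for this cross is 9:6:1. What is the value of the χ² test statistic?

0.059

The 9:6:1 ratio has 16 parts, so with N = 774 the expected counts are:
  red: 774 × 9/16 = 435.375
  sandy: 774 × 6/16 = 290.25
  white: 774 × 1/16 = 48.375
χ² = Σ (O − E)² / E
  red: (434 − 435.375)² / 435.375 = 0.0043
  sandy: (290 − 290.25)² / 290.25 = 0.0002
  white: (50 − 48.375)² / 48.375 = 0.0546
χ² = 0.0043 + 0.0002 + 0.0546 = 0.0591 ≈ 0.059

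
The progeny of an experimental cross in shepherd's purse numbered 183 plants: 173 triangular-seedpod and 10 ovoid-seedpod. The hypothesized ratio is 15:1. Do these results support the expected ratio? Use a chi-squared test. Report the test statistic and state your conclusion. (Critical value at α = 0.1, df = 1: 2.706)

0.193; consistent

Under the 15:1 hypothesis (Σ ratio = 16, N = 183):
  triangular-seedpod: 183 × 15/16 = 171.5625
  ovoid-seedpod: 183 × 1/16 = 11.4375
χ² = Σ (O − E)² / E
  triangular-seedpod: (173 − 171.5625)² / 171.5625 = 0.0120
  ovoid-seedpod: (10 − 11.4375)² / 11.4375 = 0.1807
χ² = 0.0120 + 0.1807 = 0.1927 ≈ 0.193
Degrees of freedom = 2 − 1 = 1; critical value at α = 0.1 is 2.706.
Since 0.193 < 2.706, we fail to reject the null hypothesis — the data are consistent with the 15:1 ratio.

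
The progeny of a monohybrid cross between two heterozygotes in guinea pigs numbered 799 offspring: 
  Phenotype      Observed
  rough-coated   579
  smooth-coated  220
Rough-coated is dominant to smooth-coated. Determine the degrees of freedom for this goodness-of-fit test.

For a monohybrid cross between heterozygotes with complete dominance, the expected phenotypic ratio is 3:1.
A goodness-of-fit test with 2 phenotype classes has df = 2 − 1 = 1.

1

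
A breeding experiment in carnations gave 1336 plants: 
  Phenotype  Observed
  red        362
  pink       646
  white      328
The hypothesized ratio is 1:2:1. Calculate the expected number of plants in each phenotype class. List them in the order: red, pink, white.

334, 668, 334

Under the 1:2:1 hypothesis (Σ ratio = 4, N = 1336):
  red: 1336 × 1/4 = 334
  pink: 1336 × 2/4 = 668
  white: 1336 × 1/4 = 334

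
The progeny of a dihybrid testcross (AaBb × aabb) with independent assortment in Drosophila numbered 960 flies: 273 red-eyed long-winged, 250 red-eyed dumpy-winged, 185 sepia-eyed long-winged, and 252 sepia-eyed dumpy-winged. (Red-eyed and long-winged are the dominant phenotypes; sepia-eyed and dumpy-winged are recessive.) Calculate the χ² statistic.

18.158

A dihybrid testcross with independent assortment gives a 1:1:1:1 ratio.
Total ratio parts = 4. Expected numbers out of 960:
  red-eyed long-winged: 960 × 1/4 = 240
  red-eyed dumpy-winged: 960 × 1/4 = 240
  sepia-eyed long-winged: 960 × 1/4 = 240
  sepia-eyed dumpy-winged: 960 × 1/4 = 240
χ² = Σ (O − E)² / E
  red-eyed long-winged: (273 − 240)² / 240 = 4.5375
  red-eyed dumpy-winged: (250 − 240)² / 240 = 0.4167
  sepia-eyed long-winged: (185 − 240)² / 240 = 12.6042
  sepia-eyed dumpy-winged: (252 − 240)² / 240 = 0.6000
χ² = 4.5375 + 0.4167 + 12.6042 + 0.6000 = 18.1584 ≈ 18.158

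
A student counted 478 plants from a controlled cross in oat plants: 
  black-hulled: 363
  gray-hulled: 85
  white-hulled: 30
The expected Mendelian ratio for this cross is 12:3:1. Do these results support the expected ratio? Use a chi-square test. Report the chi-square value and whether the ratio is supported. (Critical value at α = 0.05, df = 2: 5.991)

Total ratio parts = 16. Expected numbers out of 478:
  black-hulled: 478 × 12/16 = 358.5
  gray-hulled: 478 × 3/16 = 89.625
  white-hulled: 478 × 1/16 = 29.875
χ² = Σ (O − E)² / E
  black-hulled: (363 − 358.5)² / 358.5 = 0.0565
  gray-hulled: (85 − 89.625)² / 89.625 = 0.2387
  white-hulled: (30 − 29.875)² / 29.875 = 0.0005
χ² = 0.0565 + 0.2387 + 0.0005 = 0.2957 ≈ 0.296
Degrees of freedom = 3 − 1 = 2; critical value at α = 0.05 is 5.991.
Since 0.296 < 5.991, we fail to reject the null hypothesis — the data are consistent with the 12:3:1 ratio.

0.296; consistent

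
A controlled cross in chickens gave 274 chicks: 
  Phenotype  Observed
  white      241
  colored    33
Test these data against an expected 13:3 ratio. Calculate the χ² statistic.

Total ratio parts = 16. Expected numbers out of 274:
  white: 274 × 13/16 = 222.625
  colored: 274 × 3/16 = 51.375
χ² = Σ (O − E)² / E
  white: (241 − 222.625)² / 222.625 = 1.5166
  colored: (33 − 51.375)² / 51.375 = 6.5721
χ² = 1.5166 + 6.5721 = 8.0887 ≈ 8.089

8.089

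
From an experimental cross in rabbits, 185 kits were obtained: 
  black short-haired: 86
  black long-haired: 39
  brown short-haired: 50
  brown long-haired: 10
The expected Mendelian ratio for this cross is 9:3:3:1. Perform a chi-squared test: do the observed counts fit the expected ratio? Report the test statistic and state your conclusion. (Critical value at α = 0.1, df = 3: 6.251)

10.642; not consistent

Under the 9:3:3:1 hypothesis (Σ ratio = 16, N = 185):
  black short-haired: 185 × 9/16 = 104.0625
  black long-haired: 185 × 3/16 = 34.6875
  brown short-haired: 185 × 3/16 = 34.6875
  brown long-haired: 185 × 1/16 = 11.5625
χ² = Σ (O − E)² / E
  black short-haired: (86 − 104.0625)² / 104.0625 = 3.1352
  black long-haired: (39 − 34.6875)² / 34.6875 = 0.5361
  brown short-haired: (50 − 34.6875)² / 34.6875 = 6.7596
  brown long-haired: (10 − 11.5625)² / 11.5625 = 0.2111
χ² = 3.1352 + 0.5361 + 6.7596 + 0.2111 = 10.642
Degrees of freedom = 4 − 1 = 3; critical value at α = 0.1 is 6.251.
Since 10.642 > 6.251, we reject the null hypothesis — the data do not fit the 9:3:3:1 ratio.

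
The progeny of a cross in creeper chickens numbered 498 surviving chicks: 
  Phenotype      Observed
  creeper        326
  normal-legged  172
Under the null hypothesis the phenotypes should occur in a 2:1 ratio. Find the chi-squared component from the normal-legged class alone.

0.217

Total ratio parts = 3. Expected numbers out of 498:
  creeper: 498 × 2/3 = 332
  normal-legged: 498 × 1/3 = 166
Contribution of normal-legged: (172 − 166)² / 166 = 0.2169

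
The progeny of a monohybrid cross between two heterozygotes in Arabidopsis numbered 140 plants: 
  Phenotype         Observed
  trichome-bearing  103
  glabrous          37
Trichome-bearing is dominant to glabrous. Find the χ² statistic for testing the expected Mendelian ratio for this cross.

For a monohybrid cross between heterozygotes with complete dominance, the expected phenotypic ratio is 3:1.
Expected counts for N = 140 under a 3:1 ratio (total parts = 4):
  trichome-bearing: 140 × 3/4 = 105
  glabrous: 140 × 1/4 = 35
χ² = Σ (O − E)² / E
  trichome-bearing: (103 − 105)² / 105 = 0.0381
  glabrous: (37 − 35)² / 35 = 0.1143
χ² = 0.0381 + 0.1143 = 0.1524 ≈ 0.152

0.152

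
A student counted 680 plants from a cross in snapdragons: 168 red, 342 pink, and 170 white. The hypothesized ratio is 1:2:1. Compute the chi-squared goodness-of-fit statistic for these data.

Total ratio parts = 4. Expected numbers out of 680:
  red: 680 × 1/4 = 170
  pink: 680 × 2/4 = 340
  white: 680 × 1/4 = 170
χ² = Σ (O − E)² / E
  red: (168 − 170)² / 170 = 0.0235
  pink: (342 − 340)² / 340 = 0.0118
  white: (170 − 170)² / 170 = 0.0000
χ² = 0.0235 + 0.0118 + 0.0000 = 0.0353 ≈ 0.035

0.035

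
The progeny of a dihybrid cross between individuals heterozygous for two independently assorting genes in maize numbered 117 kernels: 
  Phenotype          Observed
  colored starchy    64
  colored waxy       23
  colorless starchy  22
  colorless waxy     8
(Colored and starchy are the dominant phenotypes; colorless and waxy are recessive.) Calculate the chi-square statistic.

0.166

A dihybrid F₂ with independent assortment and complete dominance at both loci gives a 9:3:3:1 phenotypic ratio.
Total ratio parts = 16. Expected numbers out of 117:
  colored starchy: 117 × 9/16 = 65.8125
  colored waxy: 117 × 3/16 = 21.9375
  colorless starchy: 117 × 3/16 = 21.9375
  colorless waxy: 117 × 1/16 = 7.3125
χ² = Σ (O − E)² / E
  colored starchy: (64 − 65.8125)² / 65.8125 = 0.0499
  colored waxy: (23 − 21.9375)² / 21.9375 = 0.0515
  colorless starchy: (22 − 21.9375)² / 21.9375 = 0.0002
  colorless waxy: (8 − 7.3125)² / 7.3125 = 0.0646
χ² = 0.0499 + 0.0515 + 0.0002 + 0.0646 = 0.1662 ≈ 0.166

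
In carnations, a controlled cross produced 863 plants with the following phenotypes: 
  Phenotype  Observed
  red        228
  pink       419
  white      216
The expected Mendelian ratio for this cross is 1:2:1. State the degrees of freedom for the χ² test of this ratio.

2

A goodness-of-fit test with 3 phenotype classes has df = 3 − 1 = 2.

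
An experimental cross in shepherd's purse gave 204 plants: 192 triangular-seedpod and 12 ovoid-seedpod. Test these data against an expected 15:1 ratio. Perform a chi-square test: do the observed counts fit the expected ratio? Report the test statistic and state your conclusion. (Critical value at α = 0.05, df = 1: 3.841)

Expected counts for N = 204 under a 15:1 ratio (total parts = 16):
  triangular-seedpod: 204 × 15/16 = 191.25
  ovoid-seedpod: 204 × 1/16 = 12.75
χ² = Σ (O − E)² / E
  triangular-seedpod: (192 − 191.25)² / 191.25 = 0.0029
  ovoid-seedpod: (12 − 12.75)² / 12.75 = 0.0441
χ² = 0.0029 + 0.0441 = 0.047
Degrees of freedom = 2 − 1 = 1; critical value at α = 0.05 is 3.841.
Since 0.047 < 3.841, we fail to reject the null hypothesis — the data are consistent with the 15:1 ratio.

0.047; consistent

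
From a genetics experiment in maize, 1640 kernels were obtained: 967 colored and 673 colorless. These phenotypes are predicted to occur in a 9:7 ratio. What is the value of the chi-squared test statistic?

4.907

Expected counts for N = 1640 under a 9:7 ratio (total parts = 16):
  colored: 1640 × 9/16 = 922.5
  colorless: 1640 × 7/16 = 717.5
χ² = Σ (O − E)² / E
  colored: (967 − 922.5)² / 922.5 = 2.1466
  colorless: (673 − 717.5)² / 717.5 = 2.7599
χ² = 2.1466 + 2.7599 = 4.9065 ≈ 4.907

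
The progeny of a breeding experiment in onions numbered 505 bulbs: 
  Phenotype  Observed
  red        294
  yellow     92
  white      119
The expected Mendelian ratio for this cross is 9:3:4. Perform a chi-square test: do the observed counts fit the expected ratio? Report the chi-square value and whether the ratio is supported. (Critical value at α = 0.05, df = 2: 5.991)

Under the 9:3:4 hypothesis (Σ ratio = 16, N = 505):
  red: 505 × 9/16 = 284.0625
  yellow: 505 × 3/16 = 94.6875
  white: 505 × 4/16 = 126.25
χ² = Σ (O − E)² / E
  red: (294 − 284.0625)² / 284.0625 = 0.3476
  yellow: (92 − 94.6875)² / 94.6875 = 0.0763
  white: (119 − 126.25)² / 126.25 = 0.4163
χ² = 0.3476 + 0.0763 + 0.4163 = 0.8402 ≈ 0.840
Degrees of freedom = 3 − 1 = 2; critical value at α = 0.05 is 5.991.
Since 0.840 < 5.991, we fail to reject the null hypothesis — the data are consistent with the 9:3:4 ratio.

0.840; consistent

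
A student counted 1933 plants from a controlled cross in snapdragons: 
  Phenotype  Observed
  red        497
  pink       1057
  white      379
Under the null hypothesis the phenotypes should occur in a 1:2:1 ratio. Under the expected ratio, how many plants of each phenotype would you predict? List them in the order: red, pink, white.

483.25, 966.5, 483.25

Under the 1:2:1 hypothesis (Σ ratio = 4, N = 1933):
  red: 1933 × 1/4 = 483.25
  pink: 1933 × 2/4 = 966.5
  white: 1933 × 1/4 = 483.25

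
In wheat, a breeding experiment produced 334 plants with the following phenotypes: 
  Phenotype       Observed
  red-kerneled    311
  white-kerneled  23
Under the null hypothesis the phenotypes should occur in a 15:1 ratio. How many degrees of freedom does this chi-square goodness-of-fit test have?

1

A goodness-of-fit test with 2 phenotype classes has df = 2 − 1 = 1.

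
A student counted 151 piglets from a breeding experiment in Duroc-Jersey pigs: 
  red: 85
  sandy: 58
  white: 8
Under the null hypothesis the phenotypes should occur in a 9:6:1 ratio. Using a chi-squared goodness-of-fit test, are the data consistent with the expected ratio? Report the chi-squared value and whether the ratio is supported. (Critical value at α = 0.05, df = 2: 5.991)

Under the 9:6:1 hypothesis (Σ ratio = 16, N = 151):
  red: 151 × 9/16 = 84.9375
  sandy: 151 × 6/16 = 56.625
  white: 151 × 1/16 = 9.4375
χ² = Σ (O − E)² / E
  red: (85 − 84.9375)² / 84.9375 = 0.0000
  sandy: (58 − 56.625)² / 56.625 = 0.0334
  white: (8 − 9.4375)² / 9.4375 = 0.2190
χ² = 0.0000 + 0.0334 + 0.2190 = 0.2524 ≈ 0.252
Degrees of freedom = 3 − 1 = 2; critical value at α = 0.05 is 5.991.
Since 0.252 < 5.991, we fail to reject the null hypothesis — the data are consistent with the 9:6:1 ratio.

0.252; consistent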